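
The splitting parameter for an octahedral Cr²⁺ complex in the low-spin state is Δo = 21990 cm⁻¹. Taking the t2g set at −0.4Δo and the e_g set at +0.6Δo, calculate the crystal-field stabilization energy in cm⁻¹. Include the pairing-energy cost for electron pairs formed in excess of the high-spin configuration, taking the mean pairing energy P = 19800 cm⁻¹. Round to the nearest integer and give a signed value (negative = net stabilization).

-15384

Cr²⁺: group 6, so d-count = 6 − 2 = 4.
Electron filling gives t2g^4 e_g^0.
CFSE(orbital) = 4×(-0.4Δo) + 0×(0.6Δo) = -1.6Δo; with Δo = 21990 cm⁻¹ that is -35184 cm⁻¹.
Pairing penalty: 1 pair vs 0 in the high-spin reference → 1 extra × P = 19800 cm⁻¹.
Combining: -35184 + 19800 = -15384 cm⁻¹.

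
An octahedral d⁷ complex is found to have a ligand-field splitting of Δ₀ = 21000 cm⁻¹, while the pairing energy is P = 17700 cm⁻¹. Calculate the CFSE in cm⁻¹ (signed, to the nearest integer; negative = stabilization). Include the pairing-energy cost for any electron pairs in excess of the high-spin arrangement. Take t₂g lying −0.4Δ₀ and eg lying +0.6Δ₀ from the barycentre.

Δ₀ > P, so pairing is preferred: the ground state is low-spin.
Filling d⁷ accordingly: t₂g⁶ eg¹.
Orbital CFSE = -1.8Δ₀ = -1.8 × 21000 = -37800 cm⁻¹.
Excess pairs vs high-spin: 3 − 2 = 1; pairing cost = +17700 cm⁻¹.
Net CFSE = -37800 + 17700 = -20100 cm⁻¹.

-20100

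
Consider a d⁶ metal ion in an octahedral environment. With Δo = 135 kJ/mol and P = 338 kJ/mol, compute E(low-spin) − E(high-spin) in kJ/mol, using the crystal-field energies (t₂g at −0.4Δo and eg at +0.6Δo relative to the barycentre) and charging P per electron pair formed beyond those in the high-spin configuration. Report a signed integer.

406

In the high-spin limit (t₂g⁴ eg²) the orbital term is -0.4Δo = -54 kJ/mol, with no excess pairing.
Low-spin: t₂g⁶ eg⁰, orbital CFSE = -2.4Δo = -324 kJ/mol; plus 2 excess pairs × P = +676 kJ/mol; total 352 kJ/mol.
E(LS) − E(HS) = 352 − (-54) = 406 kJ/mol.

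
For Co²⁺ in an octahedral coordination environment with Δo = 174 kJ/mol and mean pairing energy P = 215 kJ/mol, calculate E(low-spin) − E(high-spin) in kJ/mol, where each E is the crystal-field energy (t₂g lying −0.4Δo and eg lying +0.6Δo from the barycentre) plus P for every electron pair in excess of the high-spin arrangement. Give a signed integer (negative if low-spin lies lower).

Group 9 minus oxidation state +2 gives a d⁷ configuration for Co²⁺.
High-spin: t₂g⁵ eg², CFSE = -0.8Δo = -139 kJ/mol.
Low-spin t₂g⁶ eg¹ gives -1.8Δo = -313 kJ/mol, but forming 1 extra pair costs 1P = 215 kJ/mol, so E(LS) = -313 + 215 = -98 kJ/mol.
E(LS) − E(HS) = -98 − (-139) = 41 kJ/mol.

41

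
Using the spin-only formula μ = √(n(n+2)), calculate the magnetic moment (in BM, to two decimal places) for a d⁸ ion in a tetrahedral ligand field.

With tetrahedral geometry the complex is necessarily high-spin.
Configuration: e^4 t2^4 → 2 unpaired electrons.
μ(spin-only) = √[2(2+2)] = √8 ≈ 2.83 BM.

2.83 BM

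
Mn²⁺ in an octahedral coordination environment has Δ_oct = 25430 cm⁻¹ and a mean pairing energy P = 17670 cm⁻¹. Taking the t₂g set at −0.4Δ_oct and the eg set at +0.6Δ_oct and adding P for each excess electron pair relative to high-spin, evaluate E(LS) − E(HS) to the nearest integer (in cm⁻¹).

-15520

Mn is in group 7, so Mn²⁺ is d⁵ (7 − 2 = 5).
In the high-spin limit (t₂g³ eg²) the orbital term is 0.0Δ_oct = 0 cm⁻¹, with no excess pairing.
Low-spin t₂g⁵ eg⁰ gives -2.0Δ_oct = -50860 cm⁻¹, but forming 2 extra pairs costs 2P = 35340 cm⁻¹, so E(LS) = -50860 + 35340 = -15520 cm⁻¹.
Thus E(LS) − E(HS) = -15520 cm⁻¹.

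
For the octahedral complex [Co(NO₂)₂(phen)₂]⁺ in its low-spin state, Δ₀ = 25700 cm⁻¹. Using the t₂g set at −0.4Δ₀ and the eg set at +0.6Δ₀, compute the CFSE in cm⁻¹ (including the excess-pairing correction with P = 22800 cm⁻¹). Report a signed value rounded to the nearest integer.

Ligand charges: 2×(-1) from NO₂⁻ and 2×(+0) from phen sum to -2; with overall charge +1, Co is +3.
Co sits in group 9; removing 3 electrons leaves Co³⁺ with 9 − 3 = 6 d electrons.
The d⁶ electrons fill as t₂g⁶ eg⁰.
The orbital stabilization is -2.4Δ₀ = -2.4 × 25700 = -61680 cm⁻¹.
High-spin d⁶ would be t₂g⁴ eg² with 1 pair; low-spin has 3, so 2 excess pairs cost +2P = +45600 cm⁻¹.
Overall CFSE = -61680 + 45600 = -16080 cm⁻¹.

-16080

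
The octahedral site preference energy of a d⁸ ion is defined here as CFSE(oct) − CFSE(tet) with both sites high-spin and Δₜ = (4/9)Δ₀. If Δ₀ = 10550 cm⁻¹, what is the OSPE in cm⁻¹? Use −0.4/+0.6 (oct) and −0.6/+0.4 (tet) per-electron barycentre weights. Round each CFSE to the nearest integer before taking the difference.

-8909

Octahedral high-spin t₂g⁶ eg²: CFSE = -1.2 × 10550 = -12660 cm⁻¹.
In a tetrahedral site the filling is e⁴ t₂⁴: CFSE(tet) = -0.8Δₜ = -0.8 × (4/9)(10550) = -3751 cm⁻¹.
Subtracting, OSPE = -12660 − (-3751) = -8909 cm⁻¹.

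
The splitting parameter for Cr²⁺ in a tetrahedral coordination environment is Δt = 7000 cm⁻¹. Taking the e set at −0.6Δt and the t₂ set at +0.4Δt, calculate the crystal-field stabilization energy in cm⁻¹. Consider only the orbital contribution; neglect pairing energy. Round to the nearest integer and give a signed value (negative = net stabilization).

Cr²⁺: group 6, so d-count = 6 − 2 = 4.
Tetrahedral splitting is small, so the complex is high-spin.
Electron filling gives e² t₂².
The orbital stabilization is -0.4Δt = -0.4 × 7000 = -2800 cm⁻¹.

-2800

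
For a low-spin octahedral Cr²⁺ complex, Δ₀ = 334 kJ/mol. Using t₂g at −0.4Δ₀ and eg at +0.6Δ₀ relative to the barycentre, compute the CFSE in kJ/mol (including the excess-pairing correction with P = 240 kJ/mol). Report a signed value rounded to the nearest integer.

-294

Cr is in group 6, so Cr²⁺ is d⁴ (6 − 2 = 4).
Configuration: t₂g⁴ eg⁰.
Orbital CFSE = 4(-0.4) + 0(0.6) = -1.6Δ₀ = -1.6 × 334 = -534 kJ/mol.
High-spin d⁴ would be t₂g³ eg¹ with 0 pairs; low-spin has 1, so 1 excess pair costs +1P = +240 kJ/mol.
Overall CFSE = -534 + 240 = -294 kJ/mol.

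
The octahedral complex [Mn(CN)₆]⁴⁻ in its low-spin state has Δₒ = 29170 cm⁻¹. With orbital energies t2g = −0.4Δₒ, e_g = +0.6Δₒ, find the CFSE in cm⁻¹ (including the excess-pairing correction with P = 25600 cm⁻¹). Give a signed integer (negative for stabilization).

Each CN⁻ contributes -1; 6 × (-1) = -6. With overall charge -4, Mn is in the +2 oxidation state.
Mn is in group 7, so Mn²⁺ is d⁵ (7 − 2 = 5).
Configuration: t2g^5 e_g^0.
CFSE(orbital) = 5×(-0.4Δₒ) + 0×(0.6Δₒ) = -2.0Δₒ; with Δₒ = 29170 cm⁻¹ that is -58340 cm⁻¹.
Pairing penalty: 2 pairs vs 0 in the high-spin reference → 2 extra × P = 51200 cm⁻¹.
Net CFSE = -58340 + 51200 = -7140 cm⁻¹.

-7140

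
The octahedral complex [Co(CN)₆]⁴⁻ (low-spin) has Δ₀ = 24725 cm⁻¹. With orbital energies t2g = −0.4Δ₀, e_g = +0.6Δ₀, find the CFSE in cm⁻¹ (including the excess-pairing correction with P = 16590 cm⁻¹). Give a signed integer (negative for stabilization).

-27915

Each CN⁻ contributes -1; 6 × (-1) = -6. With overall charge -4, Co is in the +2 oxidation state.
Group 9 minus oxidation state +2 gives a d⁷ configuration for Co²⁺.
Electron filling gives t2g^6 e_g^1.
CFSE(orbital) = 6×(-0.4Δ₀) + 1×(0.6Δ₀) = -1.8Δ₀; with Δ₀ = 24725 cm⁻¹ that is -44505 cm⁻¹.
Relative to high-spin t2g^5 e_g^2 (2 paired), the low-spin configuration has 1 additional pair, contributing +1 × 16590 = +16590 cm⁻¹.
Net CFSE = -44505 + 16590 = -27915 cm⁻¹.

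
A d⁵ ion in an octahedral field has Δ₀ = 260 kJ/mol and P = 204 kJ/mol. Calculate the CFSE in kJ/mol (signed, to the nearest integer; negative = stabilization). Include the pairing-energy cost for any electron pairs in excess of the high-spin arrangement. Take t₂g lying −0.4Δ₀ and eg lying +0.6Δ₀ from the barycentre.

With Δ₀ > P the complex is low-spin.
Configuration: t₂g⁵ eg⁰.
Orbital CFSE = -2.0Δ₀ = -2.0 × 260 = -520 kJ/mol.
Excess pairs vs high-spin: 2 − 0 = 2; pairing cost = +408 kJ/mol.
Net CFSE = -520 + 408 = -112 kJ/mol.

-112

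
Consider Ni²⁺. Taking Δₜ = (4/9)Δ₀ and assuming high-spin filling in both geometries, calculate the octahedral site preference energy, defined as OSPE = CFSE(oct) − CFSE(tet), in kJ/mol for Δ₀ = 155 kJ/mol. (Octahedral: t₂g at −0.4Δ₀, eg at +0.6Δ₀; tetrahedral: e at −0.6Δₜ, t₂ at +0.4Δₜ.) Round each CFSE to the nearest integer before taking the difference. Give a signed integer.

-131

Ni is in group 10, so Ni²⁺ is d⁸ (10 − 2 = 8).
Octahedral high-spin t2g^6 e_g^2: CFSE = -1.2 × 155 = -186 kJ/mol.
Tetrahedral e^4 t2^4 gives -0.8Δₜ = -0.8 × (4/9) × 155 = -55 kJ/mol.
OSPE = -186 − (-55) = -131 kJ/mol.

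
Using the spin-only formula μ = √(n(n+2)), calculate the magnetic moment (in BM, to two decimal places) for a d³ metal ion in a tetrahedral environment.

3.87 BM

With tetrahedral geometry the complex is necessarily high-spin.
Configuration: e² t₂¹ → 3 unpaired electrons.
μ(spin-only) = √[3(3+2)] = √15 ≈ 3.87 BM.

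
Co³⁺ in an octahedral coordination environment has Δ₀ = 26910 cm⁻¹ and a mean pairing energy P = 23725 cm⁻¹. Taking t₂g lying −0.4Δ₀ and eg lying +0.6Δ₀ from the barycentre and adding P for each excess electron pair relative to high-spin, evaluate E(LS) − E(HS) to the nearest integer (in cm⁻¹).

-6370

Co sits in group 9; removing 3 electrons leaves Co³⁺ with 9 − 3 = 6 d electrons.
High-spin d⁶ fills as t₂g⁴ eg² with CFSE 4(−0.4) + 2(+0.6) = -0.4Δ₀ = -10764 cm⁻¹.
For low-spin the configuration is t₂g⁶ eg⁰: orbital energy -2.4 × 26910 = -64584 cm⁻¹, and 2 additional pairs relative to high-spin add 47450 cm⁻¹, giving -17134 cm⁻¹.
The difference is -17134 − (-10764) = -6370 cm⁻¹, so low-spin lies lower.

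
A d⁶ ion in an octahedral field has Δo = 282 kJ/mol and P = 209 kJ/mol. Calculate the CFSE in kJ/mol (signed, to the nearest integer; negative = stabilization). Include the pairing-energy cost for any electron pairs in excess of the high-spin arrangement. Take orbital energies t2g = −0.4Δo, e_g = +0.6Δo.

-259

With Δo > P the complex is low-spin.
Configuration: t2g^6 e_g^0.
Orbital CFSE = -2.4Δo = -2.4 × 282 = -677 kJ/mol.
Excess pairs vs high-spin: 3 − 1 = 2; pairing cost = +418 kJ/mol.
Net CFSE = -677 + 418 = -259 kJ/mol.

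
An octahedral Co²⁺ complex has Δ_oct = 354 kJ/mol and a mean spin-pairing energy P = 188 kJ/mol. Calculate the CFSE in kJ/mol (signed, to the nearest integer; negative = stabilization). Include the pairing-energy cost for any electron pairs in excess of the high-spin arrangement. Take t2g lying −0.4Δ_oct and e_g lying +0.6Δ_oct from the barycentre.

-449

Co is in group 9, so Co²⁺ is d⁷ (9 − 2 = 7).
Δ_oct > P, so pairing is preferred: the ground state is low-spin.
That gives t2g^6 e_g^1.
Orbital CFSE = -1.8Δ_oct = -1.8 × 354 = -637 kJ/mol.
Excess pairs vs high-spin: 3 − 2 = 1; pairing cost = +188 kJ/mol.
Net CFSE = -637 + 188 = -449 kJ/mol.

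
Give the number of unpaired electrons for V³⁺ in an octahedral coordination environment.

2

V³⁺: group 5, so d-count = 5 − 3 = 2.
Configuration: t₂g² eg⁰, giving 2 unpaired electrons.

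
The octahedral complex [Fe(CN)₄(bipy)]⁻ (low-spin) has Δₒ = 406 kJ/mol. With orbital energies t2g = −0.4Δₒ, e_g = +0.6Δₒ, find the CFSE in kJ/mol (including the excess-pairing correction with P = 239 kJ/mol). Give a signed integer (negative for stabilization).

-334

Ligand charges: 4×(-1) from CN⁻ and 1×(+0) from bipy sum to -4; with overall charge -1, Fe is +3.
Fe is in group 8, so Fe³⁺ is d⁵ (8 − 3 = 5).
The d⁵ electrons fill as t2g^5 e_g^0.
The orbital stabilization is -2.0Δₒ = -2.0 × 406 = -812 kJ/mol.
Relative to high-spin t2g^3 e_g^2 (0 paired), the low-spin configuration has 2 additional pairs, contributing +2 × 239 = +478 kJ/mol.
Overall CFSE = -812 + 478 = -334 kJ/mol.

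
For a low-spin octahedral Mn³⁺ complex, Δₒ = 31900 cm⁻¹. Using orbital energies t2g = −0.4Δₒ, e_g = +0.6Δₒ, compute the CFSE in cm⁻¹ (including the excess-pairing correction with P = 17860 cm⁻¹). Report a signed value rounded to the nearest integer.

Mn³⁺: group 7, so d-count = 7 − 3 = 4.
Configuration: t2g^4 e_g^0.
Orbital CFSE = 4(-0.4) + 0(0.6) = -1.6Δₒ = -1.6 × 31900 = -51040 cm⁻¹.
Pairing penalty: 1 pair vs 0 in the high-spin reference → 1 extra × P = 17860 cm⁻¹.
Combining: -51040 + 17860 = -33180 cm⁻¹.

-33180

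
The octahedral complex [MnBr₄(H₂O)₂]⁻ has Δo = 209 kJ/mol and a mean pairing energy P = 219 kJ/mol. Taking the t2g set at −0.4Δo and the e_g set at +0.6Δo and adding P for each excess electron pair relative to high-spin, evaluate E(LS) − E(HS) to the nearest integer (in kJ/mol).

Ligand charges: 4×(-1) from Br⁻ and 2×(+0) from H₂O sum to -4; with overall charge -1, Mn is +3.
Mn sits in group 7; removing 3 electrons leaves Mn³⁺ with 7 − 3 = 4 d electrons.
High-spin: t2g^3 e_g^1, CFSE = -0.6Δo = -125 kJ/mol.
For low-spin the configuration is t2g^4 e_g^0: orbital energy -1.6 × 209 = -334 kJ/mol, and 1 additional pair relative to high-spin adds 219 kJ/mol, giving -115 kJ/mol.
E(LS) − E(HS) = -115 − (-125) = 10 kJ/mol.

10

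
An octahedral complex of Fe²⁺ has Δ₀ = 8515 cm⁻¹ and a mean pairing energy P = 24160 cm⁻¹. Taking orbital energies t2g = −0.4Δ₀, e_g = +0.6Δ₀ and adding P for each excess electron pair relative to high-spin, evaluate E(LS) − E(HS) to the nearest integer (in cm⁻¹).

31290

Fe is in group 8, so Fe²⁺ is d⁶ (8 − 2 = 6).
High-spin d⁶ fills as t2g^4 e_g^2 with CFSE 4(−0.4) + 2(+0.6) = -0.4Δ₀ = -3406 cm⁻¹.
Low-spin: t2g^6 e_g^0, orbital CFSE = -2.4Δ₀ = -20436 cm⁻¹; plus 2 excess pairs × P = +48320 cm⁻¹; total 27884 cm⁻¹.
E(LS) − E(HS) = 27884 − (-3406) = 31290 cm⁻¹.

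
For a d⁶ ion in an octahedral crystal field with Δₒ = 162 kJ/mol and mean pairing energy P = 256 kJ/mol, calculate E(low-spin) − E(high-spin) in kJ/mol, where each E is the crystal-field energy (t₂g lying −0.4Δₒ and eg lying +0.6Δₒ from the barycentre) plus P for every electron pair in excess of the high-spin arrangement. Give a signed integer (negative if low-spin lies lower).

High-spin: t₂g⁴ eg², CFSE = -0.4Δₒ = -65 kJ/mol.
Low-spin t₂g⁶ eg⁰ gives -2.4Δₒ = -389 kJ/mol, but forming 2 extra pairs costs 2P = 512 kJ/mol, so E(LS) = -389 + 512 = 123 kJ/mol.
E(LS) − E(HS) = 123 − (-65) = 188 kJ/mol.

188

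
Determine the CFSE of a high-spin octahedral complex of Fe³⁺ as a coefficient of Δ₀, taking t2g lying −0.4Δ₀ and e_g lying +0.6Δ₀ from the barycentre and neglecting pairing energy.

Group 8 minus oxidation state +3 gives a d⁵ configuration for Fe³⁺.
Configuration: t2g^3 e_g^2.
CFSE = 3(-0.4Δ₀) + 2(0.6Δ₀) = -1.2Δ₀ + 1.2Δ₀ = 0.0Δ₀.

0.0 Δ₀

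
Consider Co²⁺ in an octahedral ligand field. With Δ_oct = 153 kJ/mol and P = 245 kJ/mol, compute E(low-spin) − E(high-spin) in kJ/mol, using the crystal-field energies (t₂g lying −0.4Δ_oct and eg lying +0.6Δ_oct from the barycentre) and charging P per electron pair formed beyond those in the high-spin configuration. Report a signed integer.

Co²⁺: group 9, so d-count = 9 − 2 = 7.
In the high-spin limit (t₂g⁵ eg²) the orbital term is -0.8Δ_oct = -122 kJ/mol, with no excess pairing.
Low-spin: t₂g⁶ eg¹, orbital CFSE = -1.8Δ_oct = -275 kJ/mol; plus 1 excess pair × P = +245 kJ/mol; total -30 kJ/mol.
The difference is -30 − (-122) = 92 kJ/mol, so high-spin lies lower.

92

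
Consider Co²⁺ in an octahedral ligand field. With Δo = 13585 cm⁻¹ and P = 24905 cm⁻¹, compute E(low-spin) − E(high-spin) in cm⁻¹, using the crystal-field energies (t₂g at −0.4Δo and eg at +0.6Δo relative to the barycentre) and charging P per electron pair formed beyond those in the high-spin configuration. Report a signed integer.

Co²⁺: group 9, so d-count = 9 − 2 = 7.
High-spin d⁷ fills as t₂g⁵ eg² with CFSE 5(−0.4) + 2(+0.6) = -0.8Δo = -10868 cm⁻¹.
Low-spin: t₂g⁶ eg¹, orbital CFSE = -1.8Δo = -24453 cm⁻¹; plus 1 excess pair × P = +24905 cm⁻¹; total 452 cm⁻¹.
Thus E(LS) − E(HS) = 11320 cm⁻¹.

11320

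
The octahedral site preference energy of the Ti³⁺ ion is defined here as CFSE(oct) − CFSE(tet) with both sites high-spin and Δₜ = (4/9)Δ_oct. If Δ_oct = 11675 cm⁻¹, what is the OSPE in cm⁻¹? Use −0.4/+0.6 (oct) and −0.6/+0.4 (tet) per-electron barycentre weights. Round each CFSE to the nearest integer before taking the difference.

-1557

Group 4 minus oxidation state +3 gives a d¹ configuration for Ti³⁺.
Octahedral (high-spin): t₂g¹ eg⁰, CFSE = 1(−0.4) + 0(+0.6) = -0.4Δ_oct = -0.4 × 11675 = -4670 cm⁻¹.
In a tetrahedral site the filling is e¹ t₂⁰: CFSE(tet) = -0.6Δₜ = -0.6 × (4/9)(11675) = -3113 cm⁻¹.
OSPE = -4670 − (-3113) = -1557 cm⁻¹.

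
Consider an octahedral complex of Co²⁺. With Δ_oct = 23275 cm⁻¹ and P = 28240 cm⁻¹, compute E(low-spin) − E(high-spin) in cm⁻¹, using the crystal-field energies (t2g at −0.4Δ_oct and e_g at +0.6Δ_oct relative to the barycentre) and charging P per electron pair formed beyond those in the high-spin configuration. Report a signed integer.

Co sits in group 9; removing 2 electrons leaves Co²⁺ with 9 − 2 = 7 d electrons.
High-spin d⁷ fills as t2g^5 e_g^2 with CFSE 5(−0.4) + 2(+0.6) = -0.8Δ_oct = -18620 cm⁻¹.
Low-spin: t2g^6 e_g^1, orbital CFSE = -1.8Δ_oct = -41895 cm⁻¹; plus 1 excess pair × P = +28240 cm⁻¹; total -13655 cm⁻¹.
The difference is -13655 − (-18620) = 4965 cm⁻¹, so high-spin lies lower.

4965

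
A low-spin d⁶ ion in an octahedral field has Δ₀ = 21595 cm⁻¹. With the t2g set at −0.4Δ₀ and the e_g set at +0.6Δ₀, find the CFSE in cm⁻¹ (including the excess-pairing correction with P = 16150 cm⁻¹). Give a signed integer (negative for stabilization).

Configuration: t2g^6 e_g^0.
CFSE(orbital) = 6×(-0.4Δ₀) + 0×(0.6Δ₀) = -2.4Δ₀; with Δ₀ = 21595 cm⁻¹ that is -51828 cm⁻¹.
Pairing penalty: 3 pairs vs 1 in the high-spin reference → 2 extra × P = 32300 cm⁻¹.
Combining: -51828 + 32300 = -19528 cm⁻¹.

-19528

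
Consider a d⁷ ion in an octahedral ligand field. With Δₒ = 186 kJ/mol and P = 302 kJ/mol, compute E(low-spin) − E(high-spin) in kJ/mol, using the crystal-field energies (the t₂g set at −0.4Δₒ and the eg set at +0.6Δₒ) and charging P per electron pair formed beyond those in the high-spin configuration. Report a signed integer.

In the high-spin limit (t₂g⁵ eg²) the orbital term is -0.8Δₒ = -149 kJ/mol, with no excess pairing.
For low-spin the configuration is t₂g⁶ eg¹: orbital energy -1.8 × 186 = -335 kJ/mol, and 1 additional pair relative to high-spin adds 302 kJ/mol, giving -33 kJ/mol.
E(LS) − E(HS) = -33 − (-149) = 116 kJ/mol.

116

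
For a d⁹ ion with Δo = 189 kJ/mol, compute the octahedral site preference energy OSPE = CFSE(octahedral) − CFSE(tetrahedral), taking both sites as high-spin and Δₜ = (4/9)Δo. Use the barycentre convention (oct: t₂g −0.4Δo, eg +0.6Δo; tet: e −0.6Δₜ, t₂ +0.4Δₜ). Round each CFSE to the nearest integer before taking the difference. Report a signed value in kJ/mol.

Octahedral high-spin t₂g⁶ eg³: CFSE = -0.6 × 189 = -113 kJ/mol.
Tetrahedral e⁴ t₂⁵ gives -0.4Δₜ = -0.4 × (4/9) × 189 = -34 kJ/mol.
OSPE = CFSE(oct) − CFSE(tet) = -113 − (-34) = -79 kJ/mol.

-79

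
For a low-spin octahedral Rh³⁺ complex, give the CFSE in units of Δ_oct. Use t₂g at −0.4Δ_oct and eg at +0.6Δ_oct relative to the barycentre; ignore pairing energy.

Rh sits in group 9; removing 3 electrons leaves Rh³⁺ with 9 − 3 = 6 d electrons.
Configuration: t₂g⁶ eg⁰.
CFSE = 6(-0.4Δ_oct) + 0(0.6Δ_oct) = -2.4Δ_oct + 0.0Δ_oct = -2.4Δ_oct.

-2.4 Δ_oct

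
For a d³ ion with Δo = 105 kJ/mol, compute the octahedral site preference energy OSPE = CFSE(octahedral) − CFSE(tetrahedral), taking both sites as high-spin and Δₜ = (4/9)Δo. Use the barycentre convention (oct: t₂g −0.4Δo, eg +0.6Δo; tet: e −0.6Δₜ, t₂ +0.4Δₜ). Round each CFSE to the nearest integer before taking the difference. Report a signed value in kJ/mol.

Octahedral high-spin t2g^3 e_g^0: CFSE = -1.2 × 105 = -126 kJ/mol.
Tetrahedral e^2 t2^1 gives -0.8Δₜ = -0.8 × (4/9) × 105 = -37 kJ/mol.
OSPE = -126 − (-37) = -89 kJ/mol.

-89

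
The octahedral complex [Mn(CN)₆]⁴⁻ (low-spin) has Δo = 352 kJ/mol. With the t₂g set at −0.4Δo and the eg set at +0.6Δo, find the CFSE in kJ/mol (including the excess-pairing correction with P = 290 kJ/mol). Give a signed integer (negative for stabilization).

Each CN⁻ contributes -1; 6 × (-1) = -6. With overall charge -4, Mn is in the +2 oxidation state.
Group 7 minus oxidation state +2 gives a d⁵ configuration for Mn²⁺.
Configuration: t₂g⁵ eg⁰.
Orbital CFSE = 5(-0.4) + 0(0.6) = -2.0Δo = -2.0 × 352 = -704 kJ/mol.
Pairing penalty: 2 pairs vs 0 in the high-spin reference → 2 extra × P = 580 kJ/mol.
Net CFSE = -704 + 580 = -124 kJ/mol.

-124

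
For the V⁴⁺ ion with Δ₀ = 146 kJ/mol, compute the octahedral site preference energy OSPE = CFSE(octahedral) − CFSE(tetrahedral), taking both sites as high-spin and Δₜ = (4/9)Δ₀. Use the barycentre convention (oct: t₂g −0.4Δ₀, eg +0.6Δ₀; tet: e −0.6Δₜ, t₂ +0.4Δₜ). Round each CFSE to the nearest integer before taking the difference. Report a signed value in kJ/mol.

Group 5 minus oxidation state +4 gives a d¹ configuration for V⁴⁺.
Octahedral (high-spin): t₂g¹ eg⁰, CFSE = 1(−0.4) + 0(+0.6) = -0.4Δ₀ = -0.4 × 146 = -58 kJ/mol.
Tetrahedral e¹ t₂⁰ gives -0.6Δₜ = -0.6 × (4/9) × 146 = -39 kJ/mol.
OSPE = CFSE(oct) − CFSE(tet) = -58 − (-39) = -19 kJ/mol.

-19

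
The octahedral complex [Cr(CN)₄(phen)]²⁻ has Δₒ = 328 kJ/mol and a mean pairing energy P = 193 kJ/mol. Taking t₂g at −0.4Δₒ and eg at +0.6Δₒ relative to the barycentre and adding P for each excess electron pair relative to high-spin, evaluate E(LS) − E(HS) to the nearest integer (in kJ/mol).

-135

Ligand charges: 4×(-1) from CN⁻ and 1×(+0) from phen sum to -4; with overall charge -2, Cr is +2.
Cr sits in group 6; removing 2 electrons leaves Cr²⁺ with 6 − 2 = 4 d electrons.
High-spin d⁴ fills as t₂g³ eg¹ with CFSE 3(−0.4) + 1(+0.6) = -0.6Δₒ = -197 kJ/mol.
Low-spin: t₂g⁴ eg⁰, orbital CFSE = -1.6Δₒ = -525 kJ/mol; plus 1 excess pair × P = +193 kJ/mol; total -332 kJ/mol.
E(LS) − E(HS) = -332 − (-197) = -135 kJ/mol.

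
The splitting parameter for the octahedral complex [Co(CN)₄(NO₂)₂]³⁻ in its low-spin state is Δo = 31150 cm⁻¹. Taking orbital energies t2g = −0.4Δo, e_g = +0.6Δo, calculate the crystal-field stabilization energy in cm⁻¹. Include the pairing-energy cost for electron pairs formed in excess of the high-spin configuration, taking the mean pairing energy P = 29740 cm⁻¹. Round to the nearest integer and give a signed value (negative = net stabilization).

-15280

Ligand charges: 4×(-1) from CN⁻ and 2×(-1) from NO₂⁻ sum to -6; with overall charge -3, Co is +3.
Co sits in group 9; removing 3 electrons leaves Co³⁺ with 9 − 3 = 6 d electrons.
The d⁶ electrons fill as t2g^6 e_g^0.
CFSE(orbital) = 6×(-0.4Δo) + 0×(0.6Δo) = -2.4Δo; with Δo = 31150 cm⁻¹ that is -74760 cm⁻¹.
Relative to high-spin t2g^4 e_g^2 (1 paired), the low-spin configuration has 2 additional pairs, contributing +2 × 29740 = +59480 cm⁻¹.
Overall CFSE = -74760 + 59480 = -15280 cm⁻¹.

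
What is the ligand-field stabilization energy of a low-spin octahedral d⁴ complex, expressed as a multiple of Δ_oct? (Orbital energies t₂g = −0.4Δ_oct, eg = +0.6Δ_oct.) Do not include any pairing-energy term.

-1.6 Δ_oct

Configuration: t₂g⁴ eg⁰.
CFSE = 4(-0.4Δ_oct) + 0(0.6Δ_oct) = -1.6Δ_oct + 0.0Δ_oct = -1.6Δ_oct.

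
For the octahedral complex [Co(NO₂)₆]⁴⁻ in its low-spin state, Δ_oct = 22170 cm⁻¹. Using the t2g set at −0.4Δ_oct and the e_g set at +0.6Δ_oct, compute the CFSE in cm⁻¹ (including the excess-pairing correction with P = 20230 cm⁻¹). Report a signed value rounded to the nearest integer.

Each NO₂⁻ contributes -1; 6 × (-1) = -6. With overall charge -4, Co is in the +2 oxidation state.
Co²⁺: group 9, so d-count = 9 − 2 = 7.
Configuration: t2g^6 e_g^1.
CFSE(orbital) = 6×(-0.4Δ_oct) + 1×(0.6Δ_oct) = -1.8Δ_oct; with Δ_oct = 22170 cm⁻¹ that is -39906 cm⁻¹.
High-spin d⁷ would be t2g^5 e_g^2 with 2 pairs; low-spin has 3, so 1 excess pair costs +1P = +20230 cm⁻¹.
Combining: -39906 + 20230 = -19676 cm⁻¹.

-19676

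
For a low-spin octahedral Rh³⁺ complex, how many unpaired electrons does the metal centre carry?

Rh sits in group 9; removing 3 electrons leaves Rh³⁺ with 9 − 3 = 6 d electrons.
Configuration: t₂g⁶ eg⁰, giving 0 unpaired electrons.

0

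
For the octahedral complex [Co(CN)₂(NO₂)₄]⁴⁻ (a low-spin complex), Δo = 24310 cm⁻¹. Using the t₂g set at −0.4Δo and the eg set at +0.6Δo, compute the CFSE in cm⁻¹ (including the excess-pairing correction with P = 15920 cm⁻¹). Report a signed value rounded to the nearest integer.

-27838

Ligand charges: 2×(-1) from CN⁻ and 4×(-1) from NO₂⁻ sum to -6; with overall charge -4, Co is +2.
Co is in group 9, so Co²⁺ is d⁷ (9 − 2 = 7).
Electron filling gives t₂g⁶ eg¹.
Orbital CFSE = 6(-0.4) + 1(0.6) = -1.8Δo = -1.8 × 24310 = -43758 cm⁻¹.
High-spin d⁷ would be t₂g⁵ eg² with 2 pairs; low-spin has 3, so 1 excess pair costs +1P = +15920 cm⁻¹.
Net CFSE = -43758 + 15920 = -27838 cm⁻¹.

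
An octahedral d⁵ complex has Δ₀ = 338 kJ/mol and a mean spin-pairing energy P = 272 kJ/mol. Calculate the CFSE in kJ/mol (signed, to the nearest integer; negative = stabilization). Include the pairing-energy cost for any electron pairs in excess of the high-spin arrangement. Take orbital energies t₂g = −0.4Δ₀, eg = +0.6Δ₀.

Δ₀ > P, so pairing is preferred: the ground state is low-spin.
Filling d⁵ accordingly: t₂g⁵ eg⁰.
Orbital CFSE = -2.0Δ₀ = -2.0 × 338 = -676 kJ/mol.
Excess pairs vs high-spin: 2 − 0 = 2; pairing cost = +544 kJ/mol.
Net CFSE = -676 + 544 = -132 kJ/mol.

-132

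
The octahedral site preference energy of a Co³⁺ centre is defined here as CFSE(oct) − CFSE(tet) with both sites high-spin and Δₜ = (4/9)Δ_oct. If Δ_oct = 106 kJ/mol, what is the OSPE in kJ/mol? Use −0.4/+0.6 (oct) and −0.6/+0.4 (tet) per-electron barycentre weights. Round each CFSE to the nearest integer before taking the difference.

Co³⁺: group 9, so d-count = 9 − 3 = 6.
In an octahedral site d⁶ (HS) is t2g^4 e_g^2, giving CFSE(oct) = -0.4Δ_oct = -42 kJ/mol.
In a tetrahedral site the filling is e^3 t2^3: CFSE(tet) = -0.6Δₜ = -0.6 × (4/9)(106) = -28 kJ/mol.
OSPE = CFSE(oct) − CFSE(tet) = -42 − (-28) = -14 kJ/mol.

-14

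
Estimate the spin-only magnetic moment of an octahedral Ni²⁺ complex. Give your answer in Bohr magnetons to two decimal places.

Ni is in group 10, so Ni²⁺ is d⁸ (10 − 2 = 8).
Configuration: t2g^6 e_g^2 → 2 unpaired electrons.
μ(spin-only) = √[2(2+2)] = √8 ≈ 2.83 Bohr magnetons.

2.83 Bohr magnetons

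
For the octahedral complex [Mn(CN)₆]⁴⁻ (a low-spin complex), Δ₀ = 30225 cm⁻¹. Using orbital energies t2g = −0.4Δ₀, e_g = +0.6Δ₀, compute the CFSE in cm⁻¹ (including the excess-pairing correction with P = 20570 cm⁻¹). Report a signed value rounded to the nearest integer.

Each CN⁻ contributes -1; 6 × (-1) = -6. With overall charge -4, Mn is in the +2 oxidation state.
Group 7 minus oxidation state +2 gives a d⁵ configuration for Mn²⁺.
Configuration: t2g^5 e_g^0.
Orbital CFSE = 5(-0.4) + 0(0.6) = -2.0Δ₀ = -2.0 × 30225 = -60450 cm⁻¹.
Pairing penalty: 2 pairs vs 0 in the high-spin reference → 2 extra × P = 41140 cm⁻¹.
Overall CFSE = -60450 + 41140 = -19310 cm⁻¹.

-19310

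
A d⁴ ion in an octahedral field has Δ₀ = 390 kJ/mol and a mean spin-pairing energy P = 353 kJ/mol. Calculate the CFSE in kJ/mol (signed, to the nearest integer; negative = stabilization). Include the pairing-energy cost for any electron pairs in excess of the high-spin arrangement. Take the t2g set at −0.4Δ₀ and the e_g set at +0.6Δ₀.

Since Δ₀ = 390 kJ/mol > P = 353 kJ/mol, the complex adopts the low-spin configuration.
Filling d⁴ accordingly: t2g^4 e_g^0.
Orbital CFSE = -1.6Δ₀ = -1.6 × 390 = -624 kJ/mol.
Excess pairs vs high-spin: 1 − 0 = 1; pairing cost = +353 kJ/mol.
Net CFSE = -624 + 353 = -271 kJ/mol.

-271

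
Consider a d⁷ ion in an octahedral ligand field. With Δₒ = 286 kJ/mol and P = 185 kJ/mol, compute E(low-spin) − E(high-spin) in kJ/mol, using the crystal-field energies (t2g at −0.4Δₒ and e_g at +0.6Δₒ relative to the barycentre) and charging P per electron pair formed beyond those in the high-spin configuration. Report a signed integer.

-101

High-spin d⁷ fills as t2g^5 e_g^2 with CFSE 5(−0.4) + 2(+0.6) = -0.8Δₒ = -229 kJ/mol.
Low-spin t2g^6 e_g^1 gives -1.8Δₒ = -515 kJ/mol, but forming 1 extra pair costs 1P = 185 kJ/mol, so E(LS) = -515 + 185 = -330 kJ/mol.
The difference is -330 − (-229) = -101 kJ/mol, so low-spin lies lower.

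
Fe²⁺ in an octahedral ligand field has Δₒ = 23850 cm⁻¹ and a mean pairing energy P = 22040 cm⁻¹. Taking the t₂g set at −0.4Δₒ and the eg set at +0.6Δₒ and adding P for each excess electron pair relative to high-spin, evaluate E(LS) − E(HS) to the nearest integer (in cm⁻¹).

-3620

Fe is in group 8, so Fe²⁺ is d⁶ (8 − 2 = 6).
In the high-spin limit (t₂g⁴ eg²) the orbital term is -0.4Δₒ = -9540 cm⁻¹, with no excess pairing.
Low-spin: t₂g⁶ eg⁰, orbital CFSE = -2.4Δₒ = -57240 cm⁻¹; plus 2 excess pairs × P = +44080 cm⁻¹; total -13160 cm⁻¹.
Thus E(LS) − E(HS) = -3620 cm⁻¹.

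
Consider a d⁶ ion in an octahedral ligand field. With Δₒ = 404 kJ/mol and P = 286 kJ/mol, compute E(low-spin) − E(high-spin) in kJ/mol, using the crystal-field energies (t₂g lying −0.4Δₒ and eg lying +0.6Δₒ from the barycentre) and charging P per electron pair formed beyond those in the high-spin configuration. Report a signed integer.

-236

In the high-spin limit (t₂g⁴ eg²) the orbital term is -0.4Δₒ = -162 kJ/mol, with no excess pairing.
For low-spin the configuration is t₂g⁶ eg⁰: orbital energy -2.4 × 404 = -970 kJ/mol, and 2 additional pairs relative to high-spin add 572 kJ/mol, giving -398 kJ/mol.
Thus E(LS) − E(HS) = -236 kJ/mol.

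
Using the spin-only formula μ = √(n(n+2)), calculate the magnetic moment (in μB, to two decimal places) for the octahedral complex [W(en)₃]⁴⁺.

en is neutral, so the +4 overall charge sits on W: oxidation state +4.
W⁴⁺: group 6, so d-count = 6 − 4 = 2.
Configuration: t₂g² eg⁰ → 2 unpaired electrons.
μ(spin-only) = √[2(2+2)] = √8 ≈ 2.83 μB.

2.83 μB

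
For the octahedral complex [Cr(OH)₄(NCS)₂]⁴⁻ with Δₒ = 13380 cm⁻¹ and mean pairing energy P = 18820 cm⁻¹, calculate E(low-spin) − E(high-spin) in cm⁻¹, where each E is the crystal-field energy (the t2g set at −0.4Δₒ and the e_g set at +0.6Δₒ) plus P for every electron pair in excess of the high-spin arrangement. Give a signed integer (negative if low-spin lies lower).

Ligand charges: 4×(-1) from OH⁻ and 2×(-1) from NCS⁻ sum to -6; with overall charge -4, Cr is +2.
Group 6 minus oxidation state +2 gives a d⁴ configuration for Cr²⁺.
High-spin d⁴ fills as t2g^3 e_g^1 with CFSE 3(−0.4) + 1(+0.6) = -0.6Δₒ = -8028 cm⁻¹.
For low-spin the configuration is t2g^4 e_g^0: orbital energy -1.6 × 13380 = -21408 cm⁻¹, and 1 additional pair relative to high-spin adds 18820 cm⁻¹, giving -2588 cm⁻¹.
The difference is -2588 − (-8028) = 5440 cm⁻¹, so high-spin lies lower.

5440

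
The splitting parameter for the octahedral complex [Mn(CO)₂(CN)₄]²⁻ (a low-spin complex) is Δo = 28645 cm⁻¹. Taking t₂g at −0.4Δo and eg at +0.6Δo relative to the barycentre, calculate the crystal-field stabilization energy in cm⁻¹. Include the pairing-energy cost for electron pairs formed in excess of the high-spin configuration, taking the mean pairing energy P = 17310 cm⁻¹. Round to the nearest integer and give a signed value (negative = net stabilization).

-22670

Ligand charges: 2×(+0) from CO and 4×(-1) from CN⁻ sum to -4; with overall charge -2, Mn is +2.
Group 7 minus oxidation state +2 gives a d⁵ configuration for Mn²⁺.
Electron filling gives t₂g⁵ eg⁰.
The orbital stabilization is -2.0Δo = -2.0 × 28645 = -57290 cm⁻¹.
Pairing penalty: 2 pairs vs 0 in the high-spin reference → 2 extra × P = 34620 cm⁻¹.
Net CFSE = -57290 + 34620 = -22670 cm⁻¹.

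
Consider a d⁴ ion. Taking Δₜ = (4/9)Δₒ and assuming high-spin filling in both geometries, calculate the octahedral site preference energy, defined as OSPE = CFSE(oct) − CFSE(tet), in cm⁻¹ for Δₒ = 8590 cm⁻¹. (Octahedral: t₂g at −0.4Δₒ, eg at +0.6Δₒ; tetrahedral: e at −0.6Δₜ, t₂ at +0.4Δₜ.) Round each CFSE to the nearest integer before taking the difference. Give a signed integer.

In an octahedral site d⁴ (HS) is t₂g³ eg¹, giving CFSE(oct) = -0.6Δₒ = -5154 cm⁻¹.
Tetrahedral: e² t₂², CFSE = 2(−0.6) + 2(+0.4) = -0.4Δₜ = -0.4 × (4/9) × 8590 = -1527 cm⁻¹.
Subtracting, OSPE = -5154 − (-1527) = -3627 cm⁻¹.

-3627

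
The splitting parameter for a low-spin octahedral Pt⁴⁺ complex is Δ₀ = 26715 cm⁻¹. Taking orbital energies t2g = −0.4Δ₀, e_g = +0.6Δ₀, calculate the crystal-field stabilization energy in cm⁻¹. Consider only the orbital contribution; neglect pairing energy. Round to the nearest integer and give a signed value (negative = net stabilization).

Pt⁴⁺: group 10, so d-count = 10 − 4 = 6.
Configuration: t2g^6 e_g^0.
The orbital stabilization is -2.4Δ₀ = -2.4 × 26715 = -64116 cm⁻¹.

-64116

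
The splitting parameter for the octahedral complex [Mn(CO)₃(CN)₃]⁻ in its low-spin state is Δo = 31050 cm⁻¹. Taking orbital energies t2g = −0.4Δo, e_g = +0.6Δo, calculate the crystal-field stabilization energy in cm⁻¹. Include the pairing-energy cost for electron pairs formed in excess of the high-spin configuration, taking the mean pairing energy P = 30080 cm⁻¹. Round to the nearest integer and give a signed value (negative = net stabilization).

-1940

Ligand charges: 3×(+0) from CO and 3×(-1) from CN⁻ sum to -3; with overall charge -1, Mn is +2.
Group 7 minus oxidation state +2 gives a d⁵ configuration for Mn²⁺.
Electron filling gives t2g^5 e_g^0.
CFSE(orbital) = 5×(-0.4Δo) + 0×(0.6Δo) = -2.0Δo; with Δo = 31050 cm⁻¹ that is -62100 cm⁻¹.
Pairing penalty: 2 pairs vs 0 in the high-spin reference → 2 extra × P = 60160 cm⁻¹.
Combining: -62100 + 60160 = -1940 cm⁻¹.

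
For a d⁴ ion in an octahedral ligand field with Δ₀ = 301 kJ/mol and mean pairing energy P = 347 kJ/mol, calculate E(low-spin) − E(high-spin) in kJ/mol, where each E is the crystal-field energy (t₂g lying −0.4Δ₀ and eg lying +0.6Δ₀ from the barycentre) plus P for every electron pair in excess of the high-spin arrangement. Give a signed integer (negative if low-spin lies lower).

46

High-spin d⁴ fills as t₂g³ eg¹ with CFSE 3(−0.4) + 1(+0.6) = -0.6Δ₀ = -181 kJ/mol.
For low-spin the configuration is t₂g⁴ eg⁰: orbital energy -1.6 × 301 = -482 kJ/mol, and 1 additional pair relative to high-spin adds 347 kJ/mol, giving -135 kJ/mol.
E(LS) − E(HS) = -135 − (-181) = 46 kJ/mol.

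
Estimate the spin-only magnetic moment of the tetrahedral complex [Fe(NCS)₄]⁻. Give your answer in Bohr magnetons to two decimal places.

5.92 Bohr magnetons

Each NCS⁻ contributes -1; 4 × (-1) = -4. With overall charge -1, Fe is in the +3 oxidation state.
Fe³⁺: group 8, so d-count = 8 − 3 = 5.
With tetrahedral geometry the complex is necessarily high-spin.
Configuration: e^2 t2^3 → 5 unpaired electrons.
μ(spin-only) = √[5(5+2)] = √35 ≈ 5.92 Bohr magnetons.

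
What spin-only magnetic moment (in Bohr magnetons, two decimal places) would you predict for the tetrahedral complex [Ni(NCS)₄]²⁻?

Each NCS⁻ contributes -1; 4 × (-1) = -4. With overall charge -2, Ni is in the +2 oxidation state.
Ni sits in group 10; removing 2 electrons leaves Ni²⁺ with 10 − 2 = 8 d electrons.
With tetrahedral geometry the complex is necessarily high-spin.
Configuration: e⁴ t₂⁴ → 2 unpaired electrons.
μ(spin-only) = √[2(2+2)] = √8 ≈ 2.83 Bohr magnetons.

2.83 Bohr magnetons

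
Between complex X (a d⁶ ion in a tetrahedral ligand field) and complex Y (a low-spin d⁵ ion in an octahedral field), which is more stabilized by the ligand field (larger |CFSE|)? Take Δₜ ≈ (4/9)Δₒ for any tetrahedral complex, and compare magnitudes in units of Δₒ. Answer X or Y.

Y

X: Tetrahedral fields are weak (Δₜ ≈ 4/9 Δₒ), so electrons fill high-spin; e^3 t2^3, CFSE = -0.6Δₜ ≈ -0.27Δₒ.
Y: t₂g⁵ eg⁰, CFSE = -2.0Δₒ.
So Y has the larger |CFSE|.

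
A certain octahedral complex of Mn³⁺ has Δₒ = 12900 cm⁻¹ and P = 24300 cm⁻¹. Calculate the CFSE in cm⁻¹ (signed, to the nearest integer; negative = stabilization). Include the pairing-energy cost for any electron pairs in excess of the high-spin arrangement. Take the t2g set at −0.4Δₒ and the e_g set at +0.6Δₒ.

Mn³⁺: group 7, so d-count = 7 − 3 = 4.
Since Δₒ = 12900 cm⁻¹ < P = 24300 cm⁻¹, the complex adopts the high-spin configuration.
That gives t2g^3 e_g^1.
Orbital CFSE = -0.6Δₒ = -0.6 × 12900 = -7740 cm⁻¹.
High-spin has no excess pairs, so no pairing correction applies.

-7740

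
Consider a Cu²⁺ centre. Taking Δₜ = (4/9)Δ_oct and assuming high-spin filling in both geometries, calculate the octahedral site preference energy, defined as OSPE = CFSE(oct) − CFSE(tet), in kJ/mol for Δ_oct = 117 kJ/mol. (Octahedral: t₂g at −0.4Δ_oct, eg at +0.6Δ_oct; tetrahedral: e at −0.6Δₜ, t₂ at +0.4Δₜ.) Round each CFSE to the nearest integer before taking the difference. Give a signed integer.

Cu sits in group 11; removing 2 electrons leaves Cu²⁺ with 11 − 2 = 9 d electrons.
Octahedral high-spin t2g^6 e_g^3: CFSE = -0.6 × 117 = -70 kJ/mol.
Tetrahedral: e^4 t2^5, CFSE = 4(−0.6) + 5(+0.4) = -0.4Δₜ = -0.4 × (4/9) × 117 = -21 kJ/mol.
OSPE = CFSE(oct) − CFSE(tet) = -70 − (-21) = -49 kJ/mol.

-49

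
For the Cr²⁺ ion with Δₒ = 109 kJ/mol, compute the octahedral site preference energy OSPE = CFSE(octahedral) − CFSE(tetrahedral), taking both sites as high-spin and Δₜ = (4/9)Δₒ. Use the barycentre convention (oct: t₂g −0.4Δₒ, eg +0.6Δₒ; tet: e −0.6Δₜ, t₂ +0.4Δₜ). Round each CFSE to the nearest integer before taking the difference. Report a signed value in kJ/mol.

-46

Cr²⁺: group 6, so d-count = 6 − 2 = 4.
Octahedral (high-spin): t2g^3 e_g^1, CFSE = 3(−0.4) + 1(+0.6) = -0.6Δₒ = -0.6 × 109 = -65 kJ/mol.
In a tetrahedral site the filling is e^2 t2^2: CFSE(tet) = -0.4Δₜ = -0.4 × (4/9)(109) = -19 kJ/mol.
OSPE = CFSE(oct) − CFSE(tet) = -65 − (-19) = -46 kJ/mol.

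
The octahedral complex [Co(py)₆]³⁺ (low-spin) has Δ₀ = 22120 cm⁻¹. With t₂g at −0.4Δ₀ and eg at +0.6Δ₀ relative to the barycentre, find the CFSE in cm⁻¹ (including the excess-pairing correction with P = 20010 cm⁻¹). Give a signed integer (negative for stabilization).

-13068

py is neutral, so the +3 overall charge sits on Co: oxidation state +3.
Co is in group 9, so Co³⁺ is d⁶ (9 − 3 = 6).
Configuration: t₂g⁶ eg⁰.
CFSE(orbital) = 6×(-0.4Δ₀) + 0×(0.6Δ₀) = -2.4Δ₀; with Δ₀ = 22120 cm⁻¹ that is -53088 cm⁻¹.
High-spin d⁶ would be t₂g⁴ eg² with 1 pair; low-spin has 3, so 2 excess pairs cost +2P = +40020 cm⁻¹.
Overall CFSE = -53088 + 40020 = -13068 cm⁻¹.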